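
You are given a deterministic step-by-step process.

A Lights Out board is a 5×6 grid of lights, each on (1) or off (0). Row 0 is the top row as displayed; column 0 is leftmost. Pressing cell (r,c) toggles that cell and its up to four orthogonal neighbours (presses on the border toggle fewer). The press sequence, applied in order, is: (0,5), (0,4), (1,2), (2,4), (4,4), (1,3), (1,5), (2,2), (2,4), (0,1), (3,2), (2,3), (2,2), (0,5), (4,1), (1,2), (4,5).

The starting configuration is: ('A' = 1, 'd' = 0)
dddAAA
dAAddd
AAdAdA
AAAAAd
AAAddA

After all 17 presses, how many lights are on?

18

gen 0: dddAAA
dAAddd
AAdAdA
AAAAAd
AAAddA
gen 1: dddAdd
dAAddA
AAdAdA
AAAAAd
AAAddA
gen 2: ddddAA
dAAdAA
AAdAdA
AAAAAd
AAAddA
gen 3: ddAdAA
dddAAA
AAAAdA
AAAAAd
AAAddA
gen 4: ddAdAA
dddAdA
AAAdAd
AAAAdd
AAAddA
gen 5: ddAdAA
dddAdA
AAAdAd
AAAAAd
AAAAAd
gen 6: ddAAAA
ddAdAA
AAAAAd
AAAAAd
AAAAAd
gen 7: ddAAAd
ddAddd
AAAAAA
AAAAAd
AAAAAd
gen 8: ddAAAd
dddddd
AdddAA
AAdAAd
AAAAAd
gen 9: ddAAAd
ddddAd
AddAdd
AAdAdd
AAAAAd
gen 10: AAdAAd
dAddAd
AddAdd
AAdAdd
AAAAAd
gen 11: AAdAAd
dAddAd
AdAAdd
AdAddd
AAdAAd
gen 12: AAdAAd
dAdAAd
AdddAd
AdAAdd
AAdAAd
gen 13: AAdAAd
dAAAAd
AAAAAd
AddAdd
AAdAAd
gen 14: AAdAdA
dAAAAA
AAAAAd
AddAdd
AAdAAd
gen 15: AAdAdA
dAAAAA
AAAAAd
AAdAdd
ddAAAd
gen 16: AAAAdA
ddddAA
AAdAAd
AAdAdd
ddAAAd
gen 17: AAAAdA
ddddAA
AAdAAd
AAdAdA
ddAAdA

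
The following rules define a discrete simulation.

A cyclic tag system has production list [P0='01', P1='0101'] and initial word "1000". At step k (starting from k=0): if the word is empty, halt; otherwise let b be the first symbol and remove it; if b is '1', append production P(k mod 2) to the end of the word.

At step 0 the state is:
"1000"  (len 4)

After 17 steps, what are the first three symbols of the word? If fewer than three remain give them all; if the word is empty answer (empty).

t=0: "1000"  (len 4)
t=1: "00001"  (len 5)
t=2: "0001"  (len 4)
t=3: "001"  (len 3)
t=4: "01"  (len 2)
t=5: "1"  (len 1)
t=6: "0101"  (len 4)
t=7: "101"  (len 3)
t=8: "010101"  (len 6)
t=9: "10101"  (len 5)
t=10: "01010101"  (len 8)
t=11: "1010101"  (len 7)
t=12: "0101010101"  (len 10)
t=13: "101010101"  (len 9)
t=14: "010101010101"  (len 12)
t=15: "10101010101"  (len 11)
t=16: "01010101010101"  (len 14)
t=17: "1010101010101"  (len 13)

101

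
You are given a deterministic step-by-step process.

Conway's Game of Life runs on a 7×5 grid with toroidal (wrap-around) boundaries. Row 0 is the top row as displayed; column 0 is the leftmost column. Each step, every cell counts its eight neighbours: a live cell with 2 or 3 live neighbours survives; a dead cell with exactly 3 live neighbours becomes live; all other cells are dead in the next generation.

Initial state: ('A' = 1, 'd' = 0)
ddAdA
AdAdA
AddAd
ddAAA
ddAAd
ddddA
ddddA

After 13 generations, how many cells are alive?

25

0) ddAdA
AdAdA
AddAd
ddAAA
ddAAd
ddddA
ddddA
1) dAddA
AdAdd
Adddd
dAddd
ddAdd
ddddA
AdddA
2) dAdAA
AdddA
Adddd
dAddd
ddddd
AddAA
dddAA
3) ddAdd
dAdAd
AAddA
ddddd
AdddA
AddAd
ddddd
4) ddAdd
dAdAA
AAAdA
dAddd
AdddA
Adddd
ddddd
5) ddAAd
ddddA
ddddA
ddAAd
AAddA
AdddA
ddddd
6) dddAd
ddddA
ddddA
dAAAd
dAAdd
dAddA
dddAA
7) dddAd
dddAA
AdAdA
AAdAd
ddddd
dAddA
AdAAA
8) Adddd
AdAdd
ddAdd
AAAAd
dAAdA
dAAdA
AAAdd
9) AdAdA
ddddd
AdddA
AdddA
ddddA
ddddA
ddAAA
10) AAAdA
dAdAd
AdddA
dddAd
dddAA
AdddA
dAAdd
11) ddddA
dddAd
AdAAA
AddAd
AddAd
AAAdA
ddAdd
12) dddAd
AdAdd
AAAdd
Adddd
dddAd
AdAdA
ddAdA
13) dAAAA
AdAAA
AdAdA
AdAdA
AAdAd
AAAdA
AAAdA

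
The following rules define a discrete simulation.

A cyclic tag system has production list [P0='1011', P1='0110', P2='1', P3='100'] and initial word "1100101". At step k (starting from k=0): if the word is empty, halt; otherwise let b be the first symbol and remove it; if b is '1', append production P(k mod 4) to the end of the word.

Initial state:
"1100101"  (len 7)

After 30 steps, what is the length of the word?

[0] "1100101"  (len 7)
[1] "1001011011"  (len 10)
[2] "0010110110110"  (len 13)
[3] "010110110110"  (len 12)
[4] "10110110110"  (len 11)
[5] "01101101101011"  (len 14)
[6] "1101101101011"  (len 13)
[7] "1011011010111"  (len 13)
[8] "011011010111100"  (len 15)
[9] "11011010111100"  (len 14)
[10] "10110101111000110"  (len 17)
[11] "01101011110001101"  (len 17)
[12] "1101011110001101"  (len 16)
[13] "1010111100011011011"  (len 19)
[14] "0101111000110110110110"  (len 22)
[15] "101111000110110110110"  (len 21)
[16] "01111000110110110110100"  (len 23)
[17] "1111000110110110110100"  (len 22)
[18] "1110001101101101101000110"  (len 25)
[19] "1100011011011011010001101"  (len 25)
[20] "100011011011011010001101100"  (len 27)
[21] "000110110110110100011011001011"  (len 30)
[22] "00110110110110100011011001011"  (len 29)
[23] "0110110110110100011011001011"  (len 28)
[24] "110110110110100011011001011"  (len 27)
[25] "101101101101000110110010111011"  (len 30)
[26] "011011011010001101100101110110110"  (len 33)
[27] "11011011010001101100101110110110"  (len 32)
[28] "1011011010001101100101110110110100"  (len 34)
[29] "0110110100011011001011101101101001011"  (len 37)
[30] "110110100011011001011101101101001011"  (len 36)

36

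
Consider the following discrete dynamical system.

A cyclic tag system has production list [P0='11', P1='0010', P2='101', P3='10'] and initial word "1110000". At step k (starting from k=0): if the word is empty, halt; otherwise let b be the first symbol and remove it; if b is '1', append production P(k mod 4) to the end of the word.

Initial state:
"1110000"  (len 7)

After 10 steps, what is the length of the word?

[0] "1110000"  (len 7)
[1] "11000011"  (len 8)
[2] "10000110010"  (len 11)
[3] "0000110010101"  (len 13)
[4] "000110010101"  (len 12)
[5] "00110010101"  (len 11)
[6] "0110010101"  (len 10)
[7] "110010101"  (len 9)
[8] "1001010110"  (len 10)
[9] "00101011011"  (len 11)
[10] "0101011011"  (len 10)

10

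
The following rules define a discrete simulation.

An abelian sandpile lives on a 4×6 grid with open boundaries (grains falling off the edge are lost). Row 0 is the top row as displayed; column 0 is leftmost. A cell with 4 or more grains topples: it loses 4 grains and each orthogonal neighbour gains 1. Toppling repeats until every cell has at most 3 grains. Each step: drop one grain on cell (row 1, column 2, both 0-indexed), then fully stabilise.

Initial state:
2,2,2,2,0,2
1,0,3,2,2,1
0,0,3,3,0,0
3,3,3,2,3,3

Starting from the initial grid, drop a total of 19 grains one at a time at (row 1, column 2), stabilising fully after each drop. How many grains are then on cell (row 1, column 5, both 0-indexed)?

2

gen 0: 2,2,2,2,0,2
1,0,3,2,2,1
0,0,3,3,0,0
3,3,3,2,3,3
gen 1: 2,2,3,3,0,2
1,1,2,0,3,1
1,2,2,2,2,1
0,1,2,1,1,0
gen 2: 2,2,3,3,0,2
1,1,3,0,3,1
1,2,2,2,2,1
0,1,2,1,1,0
gen 3: 2,3,1,0,1,2
1,2,1,2,3,1
1,2,3,2,2,1
0,1,2,1,1,0
gen 4: 2,3,1,0,1,2
1,2,2,2,3,1
1,2,3,2,2,1
0,1,2,1,1,0
gen 5: 2,3,1,0,1,2
1,2,3,2,3,1
1,2,3,2,2,1
0,1,2,1,1,0
gen 6: 2,3,2,0,1,2
1,3,1,3,3,1
1,3,0,3,2,1
0,1,3,1,1,0
gen 7: 2,3,2,0,1,2
1,3,2,3,3,1
1,3,0,3,2,1
0,1,3,1,1,0
gen 8: 2,3,2,0,1,2
1,3,3,3,3,1
1,3,0,3,2,1
0,1,3,1,1,0
gen 9: 3,1,0,2,2,2
2,2,3,2,1,2
2,0,3,1,0,2
0,2,3,2,2,0
gen 10: 3,1,1,2,2,2
2,3,1,3,1,2
2,1,1,2,0,2
0,3,0,3,2,0
gen 11: 3,1,1,2,2,2
2,3,2,3,1,2
2,1,1,2,0,2
0,3,0,3,2,0
gen 12: 3,1,1,2,2,2
2,3,3,3,1,2
2,1,1,2,0,2
0,3,0,3,2,0
gen 13: 3,2,2,3,2,2
3,0,2,0,2,2
2,2,2,3,0,2
0,3,0,3,2,0
gen 14: 3,2,2,3,2,2
3,0,3,0,2,2
2,2,2,3,0,2
0,3,0,3,2,0
gen 15: 3,2,3,3,2,2
3,1,0,1,2,2
2,2,3,3,0,2
0,3,0,3,2,0
gen 16: 3,2,3,3,2,2
3,1,1,1,2,2
2,2,3,3,0,2
0,3,0,3,2,0
gen 17: 3,2,3,3,2,2
3,1,2,1,2,2
2,2,3,3,0,2
0,3,0,3,2,0
gen 18: 3,2,3,3,2,2
3,1,3,1,2,2
2,2,3,3,0,2
0,3,0,3,2,0
gen 19: 3,3,1,1,3,2
3,2,3,0,3,2
2,3,1,2,1,2
0,3,2,0,3,0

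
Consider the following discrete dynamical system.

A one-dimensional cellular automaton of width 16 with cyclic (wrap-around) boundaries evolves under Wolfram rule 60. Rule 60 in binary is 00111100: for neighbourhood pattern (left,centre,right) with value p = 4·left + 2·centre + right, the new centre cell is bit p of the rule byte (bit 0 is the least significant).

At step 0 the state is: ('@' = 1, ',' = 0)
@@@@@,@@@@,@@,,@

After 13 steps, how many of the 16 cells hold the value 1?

0

k=0  @@@@@,@@@@,@@,,@
k=1  ,,,,,@@,,,@@,@,@
k=2  @,,,,@,@,,@,@@@@
k=3  ,@,,,@@@@,@@@,,,
k=4  ,@@,,@,,,@@,,@,,
k=5  ,@,@,@@,,@,@,@@,
k=6  ,@@@@@,@,@@@@@,@
k=7  @@,,,,@@@@,,,,@@
k=8  ,,@,,,@,,,@,,,@,
k=9  ,,@@,,@@,,@@,,@@
k=10  @,@,@,@,@,@,@,@,
k=11  @@@@@@@@@@@@@@@@
k=12  ,,,,,,,,,,,,,,,,
k=13  ,,,,,,,,,,,,,,,,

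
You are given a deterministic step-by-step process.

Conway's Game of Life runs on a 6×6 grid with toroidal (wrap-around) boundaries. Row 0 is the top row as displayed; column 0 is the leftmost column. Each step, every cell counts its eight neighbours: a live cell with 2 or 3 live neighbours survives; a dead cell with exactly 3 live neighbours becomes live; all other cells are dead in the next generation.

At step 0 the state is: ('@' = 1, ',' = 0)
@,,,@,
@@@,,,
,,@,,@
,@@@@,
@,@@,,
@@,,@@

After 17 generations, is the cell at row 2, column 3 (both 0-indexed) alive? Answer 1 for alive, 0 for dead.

t=0: @,,,@,
@@@,,,
,,@,,@
,@@@@,
@,@@,,
@@,,@@
t=1: ,,@@@,
@,@@,,
,,,,@@
@,,,@@
,,,,,,
,,@,@,
t=2: ,,,,@@
,@@,,,
,@,,,,
@,,,@,
,,,@@,
,,@,@,
t=3: ,@@,@@
@@@,,,
@@@,,,
,,,@@@
,,,,@,
,,,,,,
t=4: ,,@@,@
,,,,,,
,,,,@,
@@@@@@
,,,@@@
,,,@@@
t=5: ,,@@,@
,,,@@,
@@@,@,
@@@,,,
,@,,,,
@,,,,,
t=6: ,,@@,@
@,,,,,
@,,,@,
,,,@,@
,,@,,,
@@@,,,
t=7: ,,@@,@
@@,@@,
@,,,@,
,,,@@@
@,@@,,
@,,,,,
t=8: ,,@@,@
@@,,,,
@@@,,,
@@@,,,
@@@@,,
@,,,@@
t=9: ,,@@,,
,,,@,@
,,,,,@
,,,,,@
,,,@@,
,,,,,,
t=10: ,,@@@,
,,@@,,
@,,,,@
,,,,,@
,,,,@,
,,@,@,
t=11: ,@,,@,
,@@,,@
@,,,@@
@,,,@@
,,,@@@
,,@,@@
t=12: ,@,,@,
,@@@,,
,,,@,,
,,,,,,
,,,,,,
@,@,,,
t=13: @,,,,,
,@,@@,
,,,@,,
,,,,,,
,,,,,,
,@,,,,
t=14: @@@,,,
,,@@@,
,,@@@,
,,,,,,
,,,,,,
,,,,,,
t=15: ,@@,,,
,,,,@@
,,@,@,
,,,@,,
,,,,,,
,@,,,,
t=16: @@@,,,
,@@,@@
,,,,@@
,,,@,,
,,,,,,
,@@,,,
t=17: ,,,,,@
,,@,@,
@,@,,@
,,,,@,
,,@,,,
@,@,,,

0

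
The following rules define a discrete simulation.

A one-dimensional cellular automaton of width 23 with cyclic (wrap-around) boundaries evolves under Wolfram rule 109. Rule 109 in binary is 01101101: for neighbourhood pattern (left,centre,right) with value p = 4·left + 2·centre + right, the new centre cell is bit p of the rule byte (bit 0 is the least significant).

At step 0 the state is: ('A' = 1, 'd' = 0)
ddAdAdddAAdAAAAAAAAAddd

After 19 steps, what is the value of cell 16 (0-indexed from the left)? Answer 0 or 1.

1

t=0: ddAdAdddAAdAAAAAAAAAddd
t=1: AdAAAdAdAAAAdddddddAdAA
t=2: AAAdAAAAAddAdAAAAAdAAAd
t=3: AdAAAdddAddAAAdddAAAdAA
t=4: AAAdAdAdAddAdAdAdAdAAAd
t=5: AdAAAAAAAddAAAAAAAAAdAA
t=6: AAAdddddAddAdddddddAAAd
t=7: AdAdAAAdAddAdAAAAAdAdAA
t=8: AAAAAdAAAddAAAdddAAAAAd
t=9: AdddAAAdAddAdAdAdAdddAA
t=10: AdAdAdAAAddAAAAAAAdAdAd
t=11: AAAAAAAdAddAdddddAAAAAA
t=12: ddddddAAAddAdAAAdAddddd
t=13: AAAAAdAdAddAAAdAAAdAAAA
t=14: ddddAAAAAddAdAAAdAAAddd
t=15: AAAdAdddAddAAAdAAAdAdAA
t=16: ddAAAdAdAddAdAAAdAAAAAd
t=17: AdAdAAAAAddAAAdAAAdddAd
t=18: AAAAAdddAddAdAAAdAdAdAA
t=19: ddddAdAdAddAAAdAAAAAAAd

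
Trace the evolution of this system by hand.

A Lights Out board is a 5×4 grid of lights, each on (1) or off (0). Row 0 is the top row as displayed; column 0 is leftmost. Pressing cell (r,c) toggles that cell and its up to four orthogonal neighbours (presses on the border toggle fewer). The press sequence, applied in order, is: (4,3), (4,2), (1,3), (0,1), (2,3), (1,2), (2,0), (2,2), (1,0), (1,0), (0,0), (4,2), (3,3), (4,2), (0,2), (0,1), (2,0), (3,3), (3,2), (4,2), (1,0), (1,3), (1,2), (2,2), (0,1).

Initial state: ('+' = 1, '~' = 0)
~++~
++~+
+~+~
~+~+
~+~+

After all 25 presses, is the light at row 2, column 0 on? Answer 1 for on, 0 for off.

step 0: ~++~
++~+
+~+~
~+~+
~+~+
step 1: ~++~
++~+
+~+~
~+~~
~++~
step 2: ~++~
++~+
+~+~
~++~
~~~+
step 3: ~+++
+++~
+~++
~++~
~~~+
step 4: +~~+
+~+~
+~++
~++~
~~~+
step 5: +~~+
+~++
+~~~
~+++
~~~+
step 6: +~++
++~~
+~+~
~+++
~~~+
step 7: +~++
~+~~
~++~
++++
~~~+
step 8: +~++
~++~
~~~+
++~+
~~~+
step 9: ~~++
+~+~
+~~+
++~+
~~~+
step 10: +~++
~++~
~~~+
++~+
~~~+
step 11: ~+++
+++~
~~~+
++~+
~~~+
step 12: ~+++
+++~
~~~+
++++
~++~
step 13: ~+++
+++~
~~~~
++~~
~+++
step 14: ~+++
+++~
~~~~
+++~
~~~~
step 15: ~~~~
++~~
~~~~
+++~
~~~~
step 16: +++~
+~~~
~~~~
+++~
~~~~
step 17: +++~
~~~~
++~~
~++~
~~~~
step 18: +++~
~~~~
++~+
~+~+
~~~+
step 19: +++~
~~~~
++++
~~+~
~~++
step 20: +++~
~~~~
++++
~~~~
~+~~
step 21: ~++~
++~~
~+++
~~~~
~+~~
step 22: ~+++
++++
~++~
~~~~
~+~~
step 23: ~+~+
+~~~
~+~~
~~~~
~+~~
step 24: ~+~+
+~+~
~~++
~~+~
~+~~
step 25: +~++
+++~
~~++
~~+~
~+~~

0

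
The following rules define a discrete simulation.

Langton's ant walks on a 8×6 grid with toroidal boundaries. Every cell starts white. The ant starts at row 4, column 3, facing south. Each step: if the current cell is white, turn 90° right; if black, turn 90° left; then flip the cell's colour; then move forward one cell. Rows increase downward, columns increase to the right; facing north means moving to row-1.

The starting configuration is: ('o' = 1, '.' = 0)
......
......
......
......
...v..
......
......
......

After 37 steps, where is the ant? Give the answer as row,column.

0) ......
......
......
......
...v..
......
......
......
1) ......
......
......
......
..<o..
......
......
......
2) ......
......
......
..^...
..oo..
......
......
......
3) ......
......
......
..o>..
..oo..
......
......
......
4) ......
......
......
..oo..
..ov..
......
......
......
5) ......
......
......
..oo..
..o.>.
......
......
......
6) ......
......
......
..oo..
..o.o.
....v.
......
......
7) ......
......
......
..oo..
..o.o.
...<o.
......
......
8) ......
......
......
..oo..
..o^o.
...oo.
......
......
9) ......
......
......
..oo..
..oo>.
...oo.
......
......
10) ......
......
......
..oo^.
..oo..
...oo.
......
......
11) ......
......
......
..ooo>
..oo..
...oo.
......
......
12) ......
......
......
..oooo
..oo.v
...oo.
......
......
13) ......
......
......
..oooo
..oo<o
...oo.
......
......
14) ......
......
......
..oo^o
..oooo
...oo.
......
......
15) ......
......
......
..o<.o
..oooo
...oo.
......
......
16) ......
......
......
..o..o
..ovoo
...oo.
......
......
17) ......
......
......
..o..o
..o.>o
...oo.
......
......
18) ......
......
......
..o.^o
..o..o
...oo.
......
......
19) ......
......
......
..o.o>
..o..o
...oo.
......
......
20) ......
......
.....^
..o.o.
..o..o
...oo.
......
......
21) ......
......
>....o
..o.o.
..o..o
...oo.
......
......
22) ......
......
o....o
v.o.o.
..o..o
...oo.
......
......
23) ......
......
o....o
o.o.o<
..o..o
...oo.
......
......
24) ......
......
o....^
o.o.oo
..o..o
...oo.
......
......
25) ......
......
o...<.
o.o.oo
..o..o
...oo.
......
......
26) ......
....^.
o...o.
o.o.oo
..o..o
...oo.
......
......
27) ......
....o>
o...o.
o.o.oo
..o..o
...oo.
......
......
28) ......
....oo
o...ov
o.o.oo
..o..o
...oo.
......
......
29) ......
....oo
o...<o
o.o.oo
..o..o
...oo.
......
......
30) ......
....oo
o....o
o.o.vo
..o..o
...oo.
......
......
31) ......
....oo
o....o
o.o..>
..o..o
...oo.
......
......
32) ......
....oo
o....^
o.o...
..o..o
...oo.
......
......
33) ......
....oo
o...<.
o.o...
..o..o
...oo.
......
......
34) ......
....^o
o...o.
o.o...
..o..o
...oo.
......
......
35) ......
...<.o
o...o.
o.o...
..o..o
...oo.
......
......
36) ...^..
...o.o
o...o.
o.o...
..o..o
...oo.
......
......
37) ...o>.
...o.o
o...o.
o.o...
..o..o
...oo.
......
......

0,4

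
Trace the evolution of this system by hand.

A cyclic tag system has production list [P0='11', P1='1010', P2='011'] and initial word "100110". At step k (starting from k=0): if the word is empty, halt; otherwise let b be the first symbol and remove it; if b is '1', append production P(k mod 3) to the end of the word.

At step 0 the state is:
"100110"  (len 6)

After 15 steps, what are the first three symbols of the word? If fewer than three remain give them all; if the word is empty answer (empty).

110

t=0: "100110"  (len 6)
t=1: "0011011"  (len 7)
t=2: "011011"  (len 6)
t=3: "11011"  (len 5)
t=4: "101111"  (len 6)
t=5: "011111010"  (len 9)
t=6: "11111010"  (len 8)
t=7: "111101011"  (len 9)
t=8: "111010111010"  (len 12)
t=9: "11010111010011"  (len 14)
t=10: "101011101001111"  (len 15)
t=11: "010111010011111010"  (len 18)
t=12: "10111010011111010"  (len 17)
t=13: "011101001111101011"  (len 18)
t=14: "11101001111101011"  (len 17)
t=15: "1101001111101011011"  (len 19)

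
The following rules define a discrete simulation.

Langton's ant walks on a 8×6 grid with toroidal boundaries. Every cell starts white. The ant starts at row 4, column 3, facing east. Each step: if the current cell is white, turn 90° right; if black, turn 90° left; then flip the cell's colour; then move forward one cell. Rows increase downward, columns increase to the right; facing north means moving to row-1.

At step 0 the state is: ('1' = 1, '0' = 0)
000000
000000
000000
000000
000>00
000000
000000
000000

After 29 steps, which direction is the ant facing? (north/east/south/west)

south

t=0: 000000
000000
000000
000000
000>00
000000
000000
000000
t=1: 000000
000000
000000
000000
000100
000v00
000000
000000
t=2: 000000
000000
000000
000000
000100
00<100
000000
000000
t=3: 000000
000000
000000
000000
00^100
001100
000000
000000
t=4: 000000
000000
000000
000000
001>00
001100
000000
000000
t=5: 000000
000000
000000
000^00
001000
001100
000000
000000
t=6: 000000
000000
000000
0001>0
001000
001100
000000
000000
t=7: 000000
000000
000000
000110
0010v0
001100
000000
000000
t=8: 000000
000000
000000
000110
001<10
001100
000000
000000
t=9: 000000
000000
000000
000^10
001110
001100
000000
000000
t=10: 000000
000000
000000
00<010
001110
001100
000000
000000
t=11: 000000
000000
00^000
001010
001110
001100
000000
000000
t=12: 000000
000000
001>00
001010
001110
001100
000000
000000
t=13: 000000
000000
001100
001v10
001110
001100
000000
000000
t=14: 000000
000000
001100
00<110
001110
001100
000000
000000
t=15: 000000
000000
001100
000110
00v110
001100
000000
000000
t=16: 000000
000000
001100
000110
000>10
001100
000000
000000
t=17: 000000
000000
001100
000^10
000010
001100
000000
000000
t=18: 000000
000000
001100
00<010
000010
001100
000000
000000
t=19: 000000
000000
00^100
001010
000010
001100
000000
000000
t=20: 000000
000000
0<0100
001010
000010
001100
000000
000000
t=21: 000000
0^0000
010100
001010
000010
001100
000000
000000
t=22: 000000
01>000
010100
001010
000010
001100
000000
000000
t=23: 000000
011000
01v100
001010
000010
001100
000000
000000
t=24: 000000
011000
0<1100
001010
000010
001100
000000
000000
t=25: 000000
011000
001100
0v1010
000010
001100
000000
000000
t=26: 000000
011000
001100
<11010
000010
001100
000000
000000
t=27: 000000
011000
^01100
111010
000010
001100
000000
000000
t=28: 000000
011000
1>1100
111010
000010
001100
000000
000000
t=29: 000000
011000
111100
1v1010
000010
001100
000000
000000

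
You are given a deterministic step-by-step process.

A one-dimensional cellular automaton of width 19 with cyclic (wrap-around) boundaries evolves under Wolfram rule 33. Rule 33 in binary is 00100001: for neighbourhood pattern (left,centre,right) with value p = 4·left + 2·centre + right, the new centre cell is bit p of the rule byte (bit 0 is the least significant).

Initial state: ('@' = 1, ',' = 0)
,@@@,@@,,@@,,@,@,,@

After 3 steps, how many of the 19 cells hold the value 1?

gen 0: ,@@@,@@,,@@,,@,@,,@
gen 1: @,,,@,,,,,,,,,@,,,,
gen 2: ,,@,,,@@@@@@@,,,@@,
gen 3: @,,,@,,,,,,,,,@,,,,

3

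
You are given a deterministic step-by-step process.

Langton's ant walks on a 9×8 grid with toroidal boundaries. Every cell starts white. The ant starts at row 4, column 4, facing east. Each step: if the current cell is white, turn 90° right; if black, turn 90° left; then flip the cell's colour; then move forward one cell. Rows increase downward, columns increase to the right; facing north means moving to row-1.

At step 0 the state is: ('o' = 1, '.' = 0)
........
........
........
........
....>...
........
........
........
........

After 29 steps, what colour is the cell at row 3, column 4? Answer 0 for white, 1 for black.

0

gen 0: ........
........
........
........
....>...
........
........
........
........
gen 1: ........
........
........
........
....o...
....v...
........
........
........
gen 2: ........
........
........
........
....o...
...<o...
........
........
........
gen 3: ........
........
........
........
...^o...
...oo...
........
........
........
gen 4: ........
........
........
........
...o>...
...oo...
........
........
........
gen 5: ........
........
........
....^...
...o....
...oo...
........
........
........
gen 6: ........
........
........
....o>..
...o....
...oo...
........
........
........
gen 7: ........
........
........
....oo..
...o.v..
...oo...
........
........
........
gen 8: ........
........
........
....oo..
...o<o..
...oo...
........
........
........
gen 9: ........
........
........
....^o..
...ooo..
...oo...
........
........
........
gen 10: ........
........
........
...<.o..
...ooo..
...oo...
........
........
........
gen 11: ........
........
...^....
...o.o..
...ooo..
...oo...
........
........
........
gen 12: ........
........
...o>...
...o.o..
...ooo..
...oo...
........
........
........
gen 13: ........
........
...oo...
...ovo..
...ooo..
...oo...
........
........
........
gen 14: ........
........
...oo...
...<oo..
...ooo..
...oo...
........
........
........
gen 15: ........
........
...oo...
....oo..
...voo..
...oo...
........
........
........
gen 16: ........
........
...oo...
....oo..
....>o..
...oo...
........
........
........
gen 17: ........
........
...oo...
....^o..
.....o..
...oo...
........
........
........
gen 18: ........
........
...oo...
...<.o..
.....o..
...oo...
........
........
........
gen 19: ........
........
...^o...
...o.o..
.....o..
...oo...
........
........
........
gen 20: ........
........
..<.o...
...o.o..
.....o..
...oo...
........
........
........
gen 21: ........
..^.....
..o.o...
...o.o..
.....o..
...oo...
........
........
........
gen 22: ........
..o>....
..o.o...
...o.o..
.....o..
...oo...
........
........
........
gen 23: ........
..oo....
..ovo...
...o.o..
.....o..
...oo...
........
........
........
gen 24: ........
..oo....
..<oo...
...o.o..
.....o..
...oo...
........
........
........
gen 25: ........
..oo....
...oo...
..vo.o..
.....o..
...oo...
........
........
........
gen 26: ........
..oo....
...oo...
.<oo.o..
.....o..
...oo...
........
........
........
gen 27: ........
..oo....
.^.oo...
.ooo.o..
.....o..
...oo...
........
........
........
gen 28: ........
..oo....
.o>oo...
.ooo.o..
.....o..
...oo...
........
........
........
gen 29: ........
..oo....
.oooo...
.ovo.o..
.....o..
...oo...
........
........
........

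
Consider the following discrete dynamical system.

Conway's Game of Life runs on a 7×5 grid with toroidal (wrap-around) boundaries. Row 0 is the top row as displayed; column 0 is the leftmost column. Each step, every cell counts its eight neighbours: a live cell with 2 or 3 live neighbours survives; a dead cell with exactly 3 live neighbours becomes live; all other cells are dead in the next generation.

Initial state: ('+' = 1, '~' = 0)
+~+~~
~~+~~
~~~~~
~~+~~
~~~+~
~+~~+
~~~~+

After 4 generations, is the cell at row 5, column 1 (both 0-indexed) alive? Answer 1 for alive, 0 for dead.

0) +~+~~
~~+~~
~~~~~
~~+~~
~~~+~
~+~~+
~~~~+
1) ~+~+~
~+~~~
~~~~~
~~~~~
~~++~
+~~++
~+~++
2) ~+~++
~~+~~
~~~~~
~~~~~
~~++~
++~~~
~+~~~
3) ++~+~
~~++~
~~~~~
~~~~~
~++~~
++~~~
~+~~+
4) ++~+~
~++++
~~~~~
~~~~~
+++~~
~~~~~
~~~~+

0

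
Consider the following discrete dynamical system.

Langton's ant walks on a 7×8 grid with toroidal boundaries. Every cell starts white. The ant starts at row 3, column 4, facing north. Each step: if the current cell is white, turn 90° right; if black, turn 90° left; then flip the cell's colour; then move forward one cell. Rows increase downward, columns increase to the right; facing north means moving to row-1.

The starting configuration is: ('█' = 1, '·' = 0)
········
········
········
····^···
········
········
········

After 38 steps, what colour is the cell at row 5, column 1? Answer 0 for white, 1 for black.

0) ········
········
········
····^···
········
········
········
1) ········
········
········
····█>··
········
········
········
2) ········
········
········
····██··
·····v··
········
········
3) ········
········
········
····██··
····<█··
········
········
4) ········
········
········
····^█··
····██··
········
········
5) ········
········
········
···<·█··
····██··
········
········
6) ········
········
···^····
···█·█··
····██··
········
········
7) ········
········
···█>···
···█·█··
····██··
········
········
8) ········
········
···██···
···█v█··
····██··
········
········
9) ········
········
···██···
···<██··
····██··
········
········
10) ········
········
···██···
····██··
···v██··
········
········
11) ········
········
···██···
····██··
··<███··
········
········
12) ········
········
···██···
··^·██··
··████··
········
········
13) ········
········
···██···
··█>██··
··████··
········
········
14) ········
········
···██···
··████··
··█v██··
········
········
15) ········
········
···██···
··████··
··█·>█··
········
········
16) ········
········
···██···
··██^█··
··█··█··
········
········
17) ········
········
···██···
··█<·█··
··█··█··
········
········
18) ········
········
···██···
··█··█··
··█v·█··
········
········
19) ········
········
···██···
··█··█··
··<█·█··
········
········
20) ········
········
···██···
··█··█··
···█·█··
··v·····
········
21) ········
········
···██···
··█··█··
···█·█··
·<█·····
········
22) ········
········
···██···
··█··█··
·^·█·█··
·██·····
········
23) ········
········
···██···
··█··█··
·█>█·█··
·██·····
········
24) ········
········
···██···
··█··█··
·███·█··
·█v·····
········
25) ········
········
···██···
··█··█··
·███·█··
·█·>····
········
26) ········
········
···██···
··█··█··
·███·█··
·█·█····
···v····
27) ········
········
···██···
··█··█··
·███·█··
·█·█····
··<█····
28) ········
········
···██···
··█··█··
·███·█··
·█^█····
··██····
29) ········
········
···██···
··█··█··
·███·█··
·██>····
··██····
30) ········
········
···██···
··█··█··
·██^·█··
·██·····
··██····
31) ········
········
···██···
··█··█··
·█<··█··
·██·····
··██····
32) ········
········
···██···
··█··█··
·█···█··
·█v·····
··██····
33) ········
········
···██···
··█··█··
·█···█··
·█·>····
··██····
34) ········
········
···██···
··█··█··
·█···█··
·█·█····
··█v····
35) ········
········
···██···
··█··█··
·█···█··
·█·█····
··█·>···
36) ····v···
········
···██···
··█··█··
·█···█··
·█·█····
··█·█···
37) ···<█···
········
···██···
··█··█··
·█···█··
·█·█····
··█·█···
38) ···██···
········
···██···
··█··█··
·█···█··
·█·█····
··█^█···

1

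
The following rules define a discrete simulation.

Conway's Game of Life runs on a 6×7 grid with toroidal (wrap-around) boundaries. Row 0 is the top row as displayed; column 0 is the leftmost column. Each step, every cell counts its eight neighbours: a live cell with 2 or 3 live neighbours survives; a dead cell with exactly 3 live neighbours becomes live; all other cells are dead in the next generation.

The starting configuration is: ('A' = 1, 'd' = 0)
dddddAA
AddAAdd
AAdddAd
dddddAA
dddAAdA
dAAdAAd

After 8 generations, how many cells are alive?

10

0) dddddAA
AddAAdd
AAdddAd
dddddAA
dddAAdA
dAAdAAd
1) AAAdddA
AAddAdd
AAdddAd
ddddddd
AdAAddA
AdAdddd
2) ddAAddA
dddddAd
AAddddA
ddAdddd
AdAAddA
ddddddd
3) ddddddd
dAAddAd
AAddddA
ddAAddd
dAAAddd
AAddddA
4) ddAdddA
dAAdddA
AddAddA
dddAddd
dddAddd
AAddddd
5) ddAdddA
dAAAdAA
AAdAddA
ddAAAdd
ddAdddd
AAAdddd
6) dddddAA
dddAAAd
ddddddA
AdddAdd
ddddddd
AdAAddd
7) ddAddAA
ddddAdd
dddAddA
ddddddd
dAdAddd
ddddddA
8) dddddAA
dddAAdA
ddddddd
ddAdddd
ddddddd
AdAddAA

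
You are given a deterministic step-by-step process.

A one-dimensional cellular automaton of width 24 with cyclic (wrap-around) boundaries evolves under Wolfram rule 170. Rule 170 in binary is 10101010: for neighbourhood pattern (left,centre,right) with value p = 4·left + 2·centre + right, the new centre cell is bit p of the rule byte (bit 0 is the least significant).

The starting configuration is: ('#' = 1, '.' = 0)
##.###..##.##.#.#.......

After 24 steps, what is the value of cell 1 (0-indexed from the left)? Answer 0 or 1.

gen 0: ##.###..##.##.#.#.......
gen 1: #.###..##.##.#.#.......#
gen 2: .###..##.##.#.#.......##
gen 3: ###..##.##.#.#.......##.
gen 4: ##..##.##.#.#.......##.#
gen 5: #..##.##.#.#.......##.##
gen 6: ..##.##.#.#.......##.###
gen 7: .##.##.#.#.......##.###.
gen 8: ##.##.#.#.......##.###..
gen 9: #.##.#.#.......##.###..#
gen 10: .##.#.#.......##.###..##
gen 11: ##.#.#.......##.###..##.
gen 12: #.#.#.......##.###..##.#
gen 13: .#.#.......##.###..##.##
gen 14: #.#.......##.###..##.##.
gen 15: .#.......##.###..##.##.#
gen 16: #.......##.###..##.##.#.
gen 17: .......##.###..##.##.#.#
gen 18: ......##.###..##.##.#.#.
gen 19: .....##.###..##.##.#.#..
gen 20: ....##.###..##.##.#.#...
gen 21: ...##.###..##.##.#.#....
gen 22: ..##.###..##.##.#.#.....
gen 23: .##.###..##.##.#.#......
gen 24: ##.###..##.##.#.#.......

1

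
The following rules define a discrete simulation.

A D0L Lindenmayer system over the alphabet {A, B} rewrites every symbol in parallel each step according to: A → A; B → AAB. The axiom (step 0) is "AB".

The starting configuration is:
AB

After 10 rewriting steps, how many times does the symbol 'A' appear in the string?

21

k=0  AB
k=1  AAAB
k=2  AAAAAB
k=3  AAAAAAAB
k=4  AAAAAAAAAB
k=5  AAAAAAAAAAAB
k=6  AAAAAAAAAAAAAB
k=7  AAAAAAAAAAAAAAAB
k=8  AAAAAAAAAAAAAAAAAB
k=9  AAAAAAAAAAAAAAAAAAAB
k=10  AAAAAAAAAAAAAAAAAAAAAB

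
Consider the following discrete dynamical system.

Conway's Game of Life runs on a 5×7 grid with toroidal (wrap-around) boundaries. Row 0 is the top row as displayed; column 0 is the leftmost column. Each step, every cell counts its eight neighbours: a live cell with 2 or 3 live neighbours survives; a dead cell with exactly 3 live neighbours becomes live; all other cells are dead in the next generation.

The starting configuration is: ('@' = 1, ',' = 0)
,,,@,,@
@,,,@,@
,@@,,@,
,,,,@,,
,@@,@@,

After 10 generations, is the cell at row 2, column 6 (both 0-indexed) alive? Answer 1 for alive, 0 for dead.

1

t=0: ,,,@,,@
@,,,@,@
,@@,,@,
,,,,@,,
,@@,@@,
t=1: ,@@@,,@
@@@@@,@
@@,@@@@
,,,,@,,
,,@,@@,
t=2: ,,,,,,@
,,,,,,,
,,,,,,,
@@@,,,,
,@@,@@,
t=3: ,,,,,@,
,,,,,,,
,@,,,,,
@,@@,,,
,,@@,@@
t=4: ,,,,@@@
,,,,,,,
,@@,,,,
@,,@@,@
,@@@,@@
t=5: @,@@@,@
,,,,,@,
@@@@,,,
,,,,@,@
,@@,,,,
t=6: @,@@@@@
,,,,,@,
@@@@@@@
,,,,,,,
,@@,@,@
t=7: @,@,,,,
,,,,,,,
@@@@@@@
,,,,,,,
,@@,@,@
t=8: @,@@,,,
,,,,@@,
@@@@@@@
,,,,,,,
@@@@,,,
t=9: @,,,,,@
,,,,,,,
@@@@,,@
,,,,,@,
@,,@,,,
t=10: @,,,,,@
,,@,,,,
@@@,,,@
,,,@@,,
@,,,,,,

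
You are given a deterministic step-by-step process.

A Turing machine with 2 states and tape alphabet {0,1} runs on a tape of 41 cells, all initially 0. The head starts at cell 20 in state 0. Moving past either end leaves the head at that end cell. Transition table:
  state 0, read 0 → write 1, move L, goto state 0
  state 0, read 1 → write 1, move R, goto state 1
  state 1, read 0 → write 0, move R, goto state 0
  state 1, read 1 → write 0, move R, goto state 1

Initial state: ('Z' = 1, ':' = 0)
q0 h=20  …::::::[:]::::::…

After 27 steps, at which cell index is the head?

0) q0 h=20  …::::::[:]::::::…
1) q0 h=19  …::::::[:]Z:::::…
2) q0 h=18  …::::::[:]ZZ::::…
3) q0 h=17  …::::::[:]ZZZ:::…
4) q0 h=16  …::::::[:]ZZZZ::…
5) q0 h=15  …::::::[:]ZZZZZ:…
6) q0 h=14  …::::::[:]ZZZZZZ…
7) q0 h=13  …::::::[:]ZZZZZZ…
8) q0 h=12  …::::::[:]ZZZZZZ…
9) q0 h=11  …::::::[:]ZZZZZZ…
10) q0 h=10  …::::::[:]ZZZZZZ…
11) q0 h= 9  …::::::[:]ZZZZZZ…
12) q0 h= 8  …::::::[:]ZZZZZZ…
13) q0 h= 7  …::::::[:]ZZZZZZ…
14) q0 h= 6  |::::::[:]ZZZZZZ…
15) q0 h= 5  |:::::[:]ZZZZZZ…
16) q0 h= 4  |::::[:]ZZZZZZ…
17) q0 h= 3  |:::[:]ZZZZZZ…
18) q0 h= 2  |::[:]ZZZZZZ…
19) q0 h= 1  |:[:]ZZZZZZ…
20) q0 h= 0  |[:]ZZZZZZ…
21) q0 h= 0  |[Z]ZZZZZZ…
22) q1 h= 1  |Z[Z]ZZZZZZ…
23) q1 h= 2  |Z:[Z]ZZZZZZ…
24) q1 h= 3  |Z::[Z]ZZZZZZ…
25) q1 h= 4  |Z:::[Z]ZZZZZZ…
26) q1 h= 5  |Z::::[Z]ZZZZZZ…
27) q1 h= 6  |Z:::::[Z]ZZZZZZ…

6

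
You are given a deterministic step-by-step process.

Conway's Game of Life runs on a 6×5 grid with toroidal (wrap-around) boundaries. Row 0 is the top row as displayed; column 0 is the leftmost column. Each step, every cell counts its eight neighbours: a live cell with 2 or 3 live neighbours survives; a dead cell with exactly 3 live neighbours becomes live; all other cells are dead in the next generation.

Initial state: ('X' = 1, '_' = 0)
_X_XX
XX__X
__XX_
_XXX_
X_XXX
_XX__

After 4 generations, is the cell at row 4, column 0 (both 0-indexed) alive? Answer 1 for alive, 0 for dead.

0) _X_XX
XX__X
__XX_
_XXX_
X_XXX
_XX__
1) ___XX
_X___
_____
X____
X___X
_____
2) _____
_____
_____
X___X
X___X
X__X_
3) _____
_____
_____
X___X
_X_X_
X____
4) _____
_____
_____
X___X
_X___
_____

0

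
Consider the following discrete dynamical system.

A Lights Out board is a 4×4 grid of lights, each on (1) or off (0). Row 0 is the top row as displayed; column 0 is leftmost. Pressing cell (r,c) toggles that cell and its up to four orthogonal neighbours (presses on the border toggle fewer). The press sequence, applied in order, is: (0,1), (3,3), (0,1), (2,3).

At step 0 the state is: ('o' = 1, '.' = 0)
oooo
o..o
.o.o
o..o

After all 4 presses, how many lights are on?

gen 0: oooo
o..o
.o.o
o..o
gen 1: ...o
oo.o
.o.o
o..o
gen 2: ...o
oo.o
.o..
o.o.
gen 3: oooo
o..o
.o..
o.o.
gen 4: oooo
o...
.ooo
o.oo

11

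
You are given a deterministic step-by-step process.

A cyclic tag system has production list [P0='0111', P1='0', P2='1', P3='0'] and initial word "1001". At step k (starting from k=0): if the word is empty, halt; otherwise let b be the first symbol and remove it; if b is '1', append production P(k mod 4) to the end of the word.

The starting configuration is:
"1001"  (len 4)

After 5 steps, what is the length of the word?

t=0: "1001"  (len 4)
t=1: "0010111"  (len 7)
t=2: "010111"  (len 6)
t=3: "10111"  (len 5)
t=4: "01110"  (len 5)
t=5: "1110"  (len 4)

4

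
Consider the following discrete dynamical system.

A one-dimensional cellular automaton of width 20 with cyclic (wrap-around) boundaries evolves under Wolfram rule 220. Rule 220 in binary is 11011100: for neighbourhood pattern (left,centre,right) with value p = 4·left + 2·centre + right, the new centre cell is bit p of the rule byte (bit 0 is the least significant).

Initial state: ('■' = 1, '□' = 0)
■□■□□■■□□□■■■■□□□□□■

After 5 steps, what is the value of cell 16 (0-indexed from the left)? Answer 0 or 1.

0) ■□■□□■■□□□■■■■□□□□□■
1) ■□■■□■■■□□■■■■■□□□□■
2) ■□■■□■■■■□■■■■■■□□□■
3) ■□■■□■■■■□■■■■■■■□□■
4) ■□■■□■■■■□■■■■■■■■□■
5) ■□■■□■■■■□■■■■■■■■□■

1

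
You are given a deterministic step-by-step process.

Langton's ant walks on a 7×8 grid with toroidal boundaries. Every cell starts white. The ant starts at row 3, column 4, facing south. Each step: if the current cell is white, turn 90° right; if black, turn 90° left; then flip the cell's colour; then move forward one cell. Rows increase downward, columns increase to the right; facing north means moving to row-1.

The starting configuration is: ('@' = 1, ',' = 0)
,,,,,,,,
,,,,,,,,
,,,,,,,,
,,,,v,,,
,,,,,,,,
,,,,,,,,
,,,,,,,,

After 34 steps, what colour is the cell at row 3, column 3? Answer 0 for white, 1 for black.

gen 0: ,,,,,,,,
,,,,,,,,
,,,,,,,,
,,,,v,,,
,,,,,,,,
,,,,,,,,
,,,,,,,,
gen 1: ,,,,,,,,
,,,,,,,,
,,,,,,,,
,,,<@,,,
,,,,,,,,
,,,,,,,,
,,,,,,,,
gen 2: ,,,,,,,,
,,,,,,,,
,,,^,,,,
,,,@@,,,
,,,,,,,,
,,,,,,,,
,,,,,,,,
gen 3: ,,,,,,,,
,,,,,,,,
,,,@>,,,
,,,@@,,,
,,,,,,,,
,,,,,,,,
,,,,,,,,
gen 4: ,,,,,,,,
,,,,,,,,
,,,@@,,,
,,,@v,,,
,,,,,,,,
,,,,,,,,
,,,,,,,,
gen 5: ,,,,,,,,
,,,,,,,,
,,,@@,,,
,,,@,>,,
,,,,,,,,
,,,,,,,,
,,,,,,,,
gen 6: ,,,,,,,,
,,,,,,,,
,,,@@,,,
,,,@,@,,
,,,,,v,,
,,,,,,,,
,,,,,,,,
gen 7: ,,,,,,,,
,,,,,,,,
,,,@@,,,
,,,@,@,,
,,,,<@,,
,,,,,,,,
,,,,,,,,
gen 8: ,,,,,,,,
,,,,,,,,
,,,@@,,,
,,,@^@,,
,,,,@@,,
,,,,,,,,
,,,,,,,,
gen 9: ,,,,,,,,
,,,,,,,,
,,,@@,,,
,,,@@>,,
,,,,@@,,
,,,,,,,,
,,,,,,,,
gen 10: ,,,,,,,,
,,,,,,,,
,,,@@^,,
,,,@@,,,
,,,,@@,,
,,,,,,,,
,,,,,,,,
gen 11: ,,,,,,,,
,,,,,,,,
,,,@@@>,
,,,@@,,,
,,,,@@,,
,,,,,,,,
,,,,,,,,
gen 12: ,,,,,,,,
,,,,,,,,
,,,@@@@,
,,,@@,v,
,,,,@@,,
,,,,,,,,
,,,,,,,,
gen 13: ,,,,,,,,
,,,,,,,,
,,,@@@@,
,,,@@<@,
,,,,@@,,
,,,,,,,,
,,,,,,,,
gen 14: ,,,,,,,,
,,,,,,,,
,,,@@^@,
,,,@@@@,
,,,,@@,,
,,,,,,,,
,,,,,,,,
gen 15: ,,,,,,,,
,,,,,,,,
,,,@<,@,
,,,@@@@,
,,,,@@,,
,,,,,,,,
,,,,,,,,
gen 16: ,,,,,,,,
,,,,,,,,
,,,@,,@,
,,,@v@@,
,,,,@@,,
,,,,,,,,
,,,,,,,,
gen 17: ,,,,,,,,
,,,,,,,,
,,,@,,@,
,,,@,>@,
,,,,@@,,
,,,,,,,,
,,,,,,,,
gen 18: ,,,,,,,,
,,,,,,,,
,,,@,^@,
,,,@,,@,
,,,,@@,,
,,,,,,,,
,,,,,,,,
gen 19: ,,,,,,,,
,,,,,,,,
,,,@,@>,
,,,@,,@,
,,,,@@,,
,,,,,,,,
,,,,,,,,
gen 20: ,,,,,,,,
,,,,,,^,
,,,@,@,,
,,,@,,@,
,,,,@@,,
,,,,,,,,
,,,,,,,,
gen 21: ,,,,,,,,
,,,,,,@>
,,,@,@,,
,,,@,,@,
,,,,@@,,
,,,,,,,,
,,,,,,,,
gen 22: ,,,,,,,,
,,,,,,@@
,,,@,@,v
,,,@,,@,
,,,,@@,,
,,,,,,,,
,,,,,,,,
gen 23: ,,,,,,,,
,,,,,,@@
,,,@,@<@
,,,@,,@,
,,,,@@,,
,,,,,,,,
,,,,,,,,
gen 24: ,,,,,,,,
,,,,,,^@
,,,@,@@@
,,,@,,@,
,,,,@@,,
,,,,,,,,
,,,,,,,,
gen 25: ,,,,,,,,
,,,,,<,@
,,,@,@@@
,,,@,,@,
,,,,@@,,
,,,,,,,,
,,,,,,,,
gen 26: ,,,,,^,,
,,,,,@,@
,,,@,@@@
,,,@,,@,
,,,,@@,,
,,,,,,,,
,,,,,,,,
gen 27: ,,,,,@>,
,,,,,@,@
,,,@,@@@
,,,@,,@,
,,,,@@,,
,,,,,,,,
,,,,,,,,
gen 28: ,,,,,@@,
,,,,,@v@
,,,@,@@@
,,,@,,@,
,,,,@@,,
,,,,,,,,
,,,,,,,,
gen 29: ,,,,,@@,
,,,,,<@@
,,,@,@@@
,,,@,,@,
,,,,@@,,
,,,,,,,,
,,,,,,,,
gen 30: ,,,,,@@,
,,,,,,@@
,,,@,v@@
,,,@,,@,
,,,,@@,,
,,,,,,,,
,,,,,,,,
gen 31: ,,,,,@@,
,,,,,,@@
,,,@,,>@
,,,@,,@,
,,,,@@,,
,,,,,,,,
,,,,,,,,
gen 32: ,,,,,@@,
,,,,,,^@
,,,@,,,@
,,,@,,@,
,,,,@@,,
,,,,,,,,
,,,,,,,,
gen 33: ,,,,,@@,
,,,,,<,@
,,,@,,,@
,,,@,,@,
,,,,@@,,
,,,,,,,,
,,,,,,,,
gen 34: ,,,,,^@,
,,,,,@,@
,,,@,,,@
,,,@,,@,
,,,,@@,,
,,,,,,,,
,,,,,,,,

1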